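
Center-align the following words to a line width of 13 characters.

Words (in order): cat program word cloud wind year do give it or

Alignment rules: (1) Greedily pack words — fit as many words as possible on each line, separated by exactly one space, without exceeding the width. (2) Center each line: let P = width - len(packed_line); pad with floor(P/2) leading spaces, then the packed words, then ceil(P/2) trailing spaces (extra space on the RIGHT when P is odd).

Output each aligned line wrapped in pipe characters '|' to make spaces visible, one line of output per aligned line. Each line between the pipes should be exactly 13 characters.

Line 1: ['cat', 'program'] (min_width=11, slack=2)
Line 2: ['word', 'cloud'] (min_width=10, slack=3)
Line 3: ['wind', 'year', 'do'] (min_width=12, slack=1)
Line 4: ['give', 'it', 'or'] (min_width=10, slack=3)

Answer: | cat program |
| word cloud  |
|wind year do |
| give it or  |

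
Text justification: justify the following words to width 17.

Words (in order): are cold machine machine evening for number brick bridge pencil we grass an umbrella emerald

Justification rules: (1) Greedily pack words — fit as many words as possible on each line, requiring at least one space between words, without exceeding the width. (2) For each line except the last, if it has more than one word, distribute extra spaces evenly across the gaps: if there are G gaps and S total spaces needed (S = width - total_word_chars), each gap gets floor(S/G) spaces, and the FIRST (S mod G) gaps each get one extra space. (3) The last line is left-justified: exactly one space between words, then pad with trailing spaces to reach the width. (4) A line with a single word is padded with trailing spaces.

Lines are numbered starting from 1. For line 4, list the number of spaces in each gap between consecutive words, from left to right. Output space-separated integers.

Line 1: ['are', 'cold', 'machine'] (min_width=16, slack=1)
Line 2: ['machine', 'evening'] (min_width=15, slack=2)
Line 3: ['for', 'number', 'brick'] (min_width=16, slack=1)
Line 4: ['bridge', 'pencil', 'we'] (min_width=16, slack=1)
Line 5: ['grass', 'an', 'umbrella'] (min_width=17, slack=0)
Line 6: ['emerald'] (min_width=7, slack=10)

Answer: 2 1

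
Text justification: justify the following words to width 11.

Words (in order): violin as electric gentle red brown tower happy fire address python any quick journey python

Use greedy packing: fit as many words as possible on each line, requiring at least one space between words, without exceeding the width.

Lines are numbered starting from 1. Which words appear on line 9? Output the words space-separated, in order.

Answer: journey

Derivation:
Line 1: ['violin', 'as'] (min_width=9, slack=2)
Line 2: ['electric'] (min_width=8, slack=3)
Line 3: ['gentle', 'red'] (min_width=10, slack=1)
Line 4: ['brown', 'tower'] (min_width=11, slack=0)
Line 5: ['happy', 'fire'] (min_width=10, slack=1)
Line 6: ['address'] (min_width=7, slack=4)
Line 7: ['python', 'any'] (min_width=10, slack=1)
Line 8: ['quick'] (min_width=5, slack=6)
Line 9: ['journey'] (min_width=7, slack=4)
Line 10: ['python'] (min_width=6, slack=5)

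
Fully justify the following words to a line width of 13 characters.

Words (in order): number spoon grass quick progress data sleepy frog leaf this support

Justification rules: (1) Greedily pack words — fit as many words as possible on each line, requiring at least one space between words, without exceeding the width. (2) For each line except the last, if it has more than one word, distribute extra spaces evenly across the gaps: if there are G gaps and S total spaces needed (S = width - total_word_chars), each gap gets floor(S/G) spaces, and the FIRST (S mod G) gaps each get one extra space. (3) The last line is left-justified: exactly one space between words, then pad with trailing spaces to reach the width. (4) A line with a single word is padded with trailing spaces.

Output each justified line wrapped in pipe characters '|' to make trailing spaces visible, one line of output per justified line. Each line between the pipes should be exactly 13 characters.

Answer: |number  spoon|
|grass   quick|
|progress data|
|sleepy   frog|
|leaf     this|
|support      |

Derivation:
Line 1: ['number', 'spoon'] (min_width=12, slack=1)
Line 2: ['grass', 'quick'] (min_width=11, slack=2)
Line 3: ['progress', 'data'] (min_width=13, slack=0)
Line 4: ['sleepy', 'frog'] (min_width=11, slack=2)
Line 5: ['leaf', 'this'] (min_width=9, slack=4)
Line 6: ['support'] (min_width=7, slack=6)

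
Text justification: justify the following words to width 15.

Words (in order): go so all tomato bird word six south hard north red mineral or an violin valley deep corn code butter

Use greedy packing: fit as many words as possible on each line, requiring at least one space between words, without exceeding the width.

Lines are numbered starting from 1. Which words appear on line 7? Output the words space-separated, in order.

Line 1: ['go', 'so', 'all'] (min_width=9, slack=6)
Line 2: ['tomato', 'bird'] (min_width=11, slack=4)
Line 3: ['word', 'six', 'south'] (min_width=14, slack=1)
Line 4: ['hard', 'north', 'red'] (min_width=14, slack=1)
Line 5: ['mineral', 'or', 'an'] (min_width=13, slack=2)
Line 6: ['violin', 'valley'] (min_width=13, slack=2)
Line 7: ['deep', 'corn', 'code'] (min_width=14, slack=1)
Line 8: ['butter'] (min_width=6, slack=9)

Answer: deep corn code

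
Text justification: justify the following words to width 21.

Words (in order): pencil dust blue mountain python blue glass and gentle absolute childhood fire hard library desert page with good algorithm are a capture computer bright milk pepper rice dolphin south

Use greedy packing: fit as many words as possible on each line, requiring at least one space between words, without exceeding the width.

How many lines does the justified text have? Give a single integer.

Answer: 10

Derivation:
Line 1: ['pencil', 'dust', 'blue'] (min_width=16, slack=5)
Line 2: ['mountain', 'python', 'blue'] (min_width=20, slack=1)
Line 3: ['glass', 'and', 'gentle'] (min_width=16, slack=5)
Line 4: ['absolute', 'childhood'] (min_width=18, slack=3)
Line 5: ['fire', 'hard', 'library'] (min_width=17, slack=4)
Line 6: ['desert', 'page', 'with', 'good'] (min_width=21, slack=0)
Line 7: ['algorithm', 'are', 'a'] (min_width=15, slack=6)
Line 8: ['capture', 'computer'] (min_width=16, slack=5)
Line 9: ['bright', 'milk', 'pepper'] (min_width=18, slack=3)
Line 10: ['rice', 'dolphin', 'south'] (min_width=18, slack=3)
Total lines: 10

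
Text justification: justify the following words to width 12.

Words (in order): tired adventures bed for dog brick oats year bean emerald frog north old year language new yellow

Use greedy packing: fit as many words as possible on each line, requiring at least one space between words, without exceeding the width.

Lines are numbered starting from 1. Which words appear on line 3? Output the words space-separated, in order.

Line 1: ['tired'] (min_width=5, slack=7)
Line 2: ['adventures'] (min_width=10, slack=2)
Line 3: ['bed', 'for', 'dog'] (min_width=11, slack=1)
Line 4: ['brick', 'oats'] (min_width=10, slack=2)
Line 5: ['year', 'bean'] (min_width=9, slack=3)
Line 6: ['emerald', 'frog'] (min_width=12, slack=0)
Line 7: ['north', 'old'] (min_width=9, slack=3)
Line 8: ['year'] (min_width=4, slack=8)
Line 9: ['language', 'new'] (min_width=12, slack=0)
Line 10: ['yellow'] (min_width=6, slack=6)

Answer: bed for dog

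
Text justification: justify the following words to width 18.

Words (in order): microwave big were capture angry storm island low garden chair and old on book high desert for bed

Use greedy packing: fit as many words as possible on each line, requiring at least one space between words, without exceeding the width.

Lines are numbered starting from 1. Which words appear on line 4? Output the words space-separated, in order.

Line 1: ['microwave', 'big', 'were'] (min_width=18, slack=0)
Line 2: ['capture', 'angry'] (min_width=13, slack=5)
Line 3: ['storm', 'island', 'low'] (min_width=16, slack=2)
Line 4: ['garden', 'chair', 'and'] (min_width=16, slack=2)
Line 5: ['old', 'on', 'book', 'high'] (min_width=16, slack=2)
Line 6: ['desert', 'for', 'bed'] (min_width=14, slack=4)

Answer: garden chair and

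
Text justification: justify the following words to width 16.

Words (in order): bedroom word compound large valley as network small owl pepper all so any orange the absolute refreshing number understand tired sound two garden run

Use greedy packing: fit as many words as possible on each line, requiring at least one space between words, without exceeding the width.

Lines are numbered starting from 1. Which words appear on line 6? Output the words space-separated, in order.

Line 1: ['bedroom', 'word'] (min_width=12, slack=4)
Line 2: ['compound', 'large'] (min_width=14, slack=2)
Line 3: ['valley', 'as'] (min_width=9, slack=7)
Line 4: ['network', 'small'] (min_width=13, slack=3)
Line 5: ['owl', 'pepper', 'all'] (min_width=14, slack=2)
Line 6: ['so', 'any', 'orange'] (min_width=13, slack=3)
Line 7: ['the', 'absolute'] (min_width=12, slack=4)
Line 8: ['refreshing'] (min_width=10, slack=6)
Line 9: ['number'] (min_width=6, slack=10)
Line 10: ['understand', 'tired'] (min_width=16, slack=0)
Line 11: ['sound', 'two', 'garden'] (min_width=16, slack=0)
Line 12: ['run'] (min_width=3, slack=13)

Answer: so any orange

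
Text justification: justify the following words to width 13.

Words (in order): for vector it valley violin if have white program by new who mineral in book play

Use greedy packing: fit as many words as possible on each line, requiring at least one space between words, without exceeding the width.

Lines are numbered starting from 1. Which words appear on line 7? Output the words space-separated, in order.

Answer: book play

Derivation:
Line 1: ['for', 'vector', 'it'] (min_width=13, slack=0)
Line 2: ['valley', 'violin'] (min_width=13, slack=0)
Line 3: ['if', 'have', 'white'] (min_width=13, slack=0)
Line 4: ['program', 'by'] (min_width=10, slack=3)
Line 5: ['new', 'who'] (min_width=7, slack=6)
Line 6: ['mineral', 'in'] (min_width=10, slack=3)
Line 7: ['book', 'play'] (min_width=9, slack=4)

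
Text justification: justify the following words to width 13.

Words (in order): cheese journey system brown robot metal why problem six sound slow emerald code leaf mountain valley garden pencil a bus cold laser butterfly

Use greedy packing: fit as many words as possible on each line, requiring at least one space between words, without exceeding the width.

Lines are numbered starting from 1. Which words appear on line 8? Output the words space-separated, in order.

Line 1: ['cheese'] (min_width=6, slack=7)
Line 2: ['journey'] (min_width=7, slack=6)
Line 3: ['system', 'brown'] (min_width=12, slack=1)
Line 4: ['robot', 'metal'] (min_width=11, slack=2)
Line 5: ['why', 'problem'] (min_width=11, slack=2)
Line 6: ['six', 'sound'] (min_width=9, slack=4)
Line 7: ['slow', 'emerald'] (min_width=12, slack=1)
Line 8: ['code', 'leaf'] (min_width=9, slack=4)
Line 9: ['mountain'] (min_width=8, slack=5)
Line 10: ['valley', 'garden'] (min_width=13, slack=0)
Line 11: ['pencil', 'a', 'bus'] (min_width=12, slack=1)
Line 12: ['cold', 'laser'] (min_width=10, slack=3)
Line 13: ['butterfly'] (min_width=9, slack=4)

Answer: code leaf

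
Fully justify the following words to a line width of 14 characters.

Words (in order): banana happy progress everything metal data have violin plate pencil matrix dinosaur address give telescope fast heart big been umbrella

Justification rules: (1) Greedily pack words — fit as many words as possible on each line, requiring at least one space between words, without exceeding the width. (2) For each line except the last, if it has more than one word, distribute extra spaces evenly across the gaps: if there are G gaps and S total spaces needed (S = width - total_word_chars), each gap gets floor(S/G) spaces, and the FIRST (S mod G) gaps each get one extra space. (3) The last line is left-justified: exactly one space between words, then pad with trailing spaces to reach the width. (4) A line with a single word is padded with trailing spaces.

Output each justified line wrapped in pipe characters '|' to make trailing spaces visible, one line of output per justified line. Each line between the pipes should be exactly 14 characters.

Line 1: ['banana', 'happy'] (min_width=12, slack=2)
Line 2: ['progress'] (min_width=8, slack=6)
Line 3: ['everything'] (min_width=10, slack=4)
Line 4: ['metal', 'data'] (min_width=10, slack=4)
Line 5: ['have', 'violin'] (min_width=11, slack=3)
Line 6: ['plate', 'pencil'] (min_width=12, slack=2)
Line 7: ['matrix'] (min_width=6, slack=8)
Line 8: ['dinosaur'] (min_width=8, slack=6)
Line 9: ['address', 'give'] (min_width=12, slack=2)
Line 10: ['telescope', 'fast'] (min_width=14, slack=0)
Line 11: ['heart', 'big', 'been'] (min_width=14, slack=0)
Line 12: ['umbrella'] (min_width=8, slack=6)

Answer: |banana   happy|
|progress      |
|everything    |
|metal     data|
|have    violin|
|plate   pencil|
|matrix        |
|dinosaur      |
|address   give|
|telescope fast|
|heart big been|
|umbrella      |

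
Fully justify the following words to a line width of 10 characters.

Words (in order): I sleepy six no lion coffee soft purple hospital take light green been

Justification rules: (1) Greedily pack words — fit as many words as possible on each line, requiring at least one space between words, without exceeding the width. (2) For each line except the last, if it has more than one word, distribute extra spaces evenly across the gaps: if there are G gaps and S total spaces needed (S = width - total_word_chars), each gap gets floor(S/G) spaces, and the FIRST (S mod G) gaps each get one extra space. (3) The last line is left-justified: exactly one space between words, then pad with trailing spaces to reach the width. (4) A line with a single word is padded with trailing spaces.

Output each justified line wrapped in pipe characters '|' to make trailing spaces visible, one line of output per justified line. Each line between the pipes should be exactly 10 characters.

Answer: |I   sleepy|
|six     no|
|lion      |
|coffee    |
|soft      |
|purple    |
|hospital  |
|take light|
|green been|

Derivation:
Line 1: ['I', 'sleepy'] (min_width=8, slack=2)
Line 2: ['six', 'no'] (min_width=6, slack=4)
Line 3: ['lion'] (min_width=4, slack=6)
Line 4: ['coffee'] (min_width=6, slack=4)
Line 5: ['soft'] (min_width=4, slack=6)
Line 6: ['purple'] (min_width=6, slack=4)
Line 7: ['hospital'] (min_width=8, slack=2)
Line 8: ['take', 'light'] (min_width=10, slack=0)
Line 9: ['green', 'been'] (min_width=10, slack=0)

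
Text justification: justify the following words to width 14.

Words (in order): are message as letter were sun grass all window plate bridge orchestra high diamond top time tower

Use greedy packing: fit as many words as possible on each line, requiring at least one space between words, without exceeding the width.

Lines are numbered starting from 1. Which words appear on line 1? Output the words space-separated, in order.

Line 1: ['are', 'message', 'as'] (min_width=14, slack=0)
Line 2: ['letter', 'were'] (min_width=11, slack=3)
Line 3: ['sun', 'grass', 'all'] (min_width=13, slack=1)
Line 4: ['window', 'plate'] (min_width=12, slack=2)
Line 5: ['bridge'] (min_width=6, slack=8)
Line 6: ['orchestra', 'high'] (min_width=14, slack=0)
Line 7: ['diamond', 'top'] (min_width=11, slack=3)
Line 8: ['time', 'tower'] (min_width=10, slack=4)

Answer: are message as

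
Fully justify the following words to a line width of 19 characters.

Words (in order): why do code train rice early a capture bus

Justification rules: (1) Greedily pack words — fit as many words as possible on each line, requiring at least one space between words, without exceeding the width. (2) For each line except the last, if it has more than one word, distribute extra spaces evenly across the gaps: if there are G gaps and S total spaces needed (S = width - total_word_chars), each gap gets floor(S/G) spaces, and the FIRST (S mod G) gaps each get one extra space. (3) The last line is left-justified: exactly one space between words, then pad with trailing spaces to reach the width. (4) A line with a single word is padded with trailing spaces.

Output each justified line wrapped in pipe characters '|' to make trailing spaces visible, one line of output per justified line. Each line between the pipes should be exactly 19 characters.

Line 1: ['why', 'do', 'code', 'train'] (min_width=17, slack=2)
Line 2: ['rice', 'early', 'a'] (min_width=12, slack=7)
Line 3: ['capture', 'bus'] (min_width=11, slack=8)

Answer: |why  do  code train|
|rice     early    a|
|capture bus        |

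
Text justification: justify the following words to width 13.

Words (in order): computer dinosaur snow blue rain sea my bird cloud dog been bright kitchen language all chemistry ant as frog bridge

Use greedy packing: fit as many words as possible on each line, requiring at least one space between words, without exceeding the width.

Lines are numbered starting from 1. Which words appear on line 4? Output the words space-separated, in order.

Line 1: ['computer'] (min_width=8, slack=5)
Line 2: ['dinosaur', 'snow'] (min_width=13, slack=0)
Line 3: ['blue', 'rain', 'sea'] (min_width=13, slack=0)
Line 4: ['my', 'bird', 'cloud'] (min_width=13, slack=0)
Line 5: ['dog', 'been'] (min_width=8, slack=5)
Line 6: ['bright'] (min_width=6, slack=7)
Line 7: ['kitchen'] (min_width=7, slack=6)
Line 8: ['language', 'all'] (min_width=12, slack=1)
Line 9: ['chemistry', 'ant'] (min_width=13, slack=0)
Line 10: ['as', 'frog'] (min_width=7, slack=6)
Line 11: ['bridge'] (min_width=6, slack=7)

Answer: my bird cloud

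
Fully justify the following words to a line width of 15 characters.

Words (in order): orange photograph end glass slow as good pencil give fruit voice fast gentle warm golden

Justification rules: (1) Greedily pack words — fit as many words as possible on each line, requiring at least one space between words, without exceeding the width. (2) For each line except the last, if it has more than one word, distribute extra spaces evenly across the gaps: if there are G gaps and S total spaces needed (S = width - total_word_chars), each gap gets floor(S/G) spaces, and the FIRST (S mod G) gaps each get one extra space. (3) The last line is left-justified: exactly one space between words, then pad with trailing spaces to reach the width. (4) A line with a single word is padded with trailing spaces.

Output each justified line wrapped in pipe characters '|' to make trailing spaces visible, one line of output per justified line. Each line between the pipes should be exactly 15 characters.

Answer: |orange         |
|photograph  end|
|glass  slow  as|
|good     pencil|
|give      fruit|
|voice      fast|
|gentle     warm|
|golden         |

Derivation:
Line 1: ['orange'] (min_width=6, slack=9)
Line 2: ['photograph', 'end'] (min_width=14, slack=1)
Line 3: ['glass', 'slow', 'as'] (min_width=13, slack=2)
Line 4: ['good', 'pencil'] (min_width=11, slack=4)
Line 5: ['give', 'fruit'] (min_width=10, slack=5)
Line 6: ['voice', 'fast'] (min_width=10, slack=5)
Line 7: ['gentle', 'warm'] (min_width=11, slack=4)
Line 8: ['golden'] (min_width=6, slack=9)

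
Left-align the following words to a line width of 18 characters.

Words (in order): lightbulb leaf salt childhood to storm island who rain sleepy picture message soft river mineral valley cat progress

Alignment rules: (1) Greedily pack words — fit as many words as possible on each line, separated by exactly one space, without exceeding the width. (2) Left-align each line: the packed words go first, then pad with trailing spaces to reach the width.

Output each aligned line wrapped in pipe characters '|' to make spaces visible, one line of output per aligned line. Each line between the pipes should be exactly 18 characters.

Line 1: ['lightbulb', 'leaf'] (min_width=14, slack=4)
Line 2: ['salt', 'childhood', 'to'] (min_width=17, slack=1)
Line 3: ['storm', 'island', 'who'] (min_width=16, slack=2)
Line 4: ['rain', 'sleepy'] (min_width=11, slack=7)
Line 5: ['picture', 'message'] (min_width=15, slack=3)
Line 6: ['soft', 'river', 'mineral'] (min_width=18, slack=0)
Line 7: ['valley', 'cat'] (min_width=10, slack=8)
Line 8: ['progress'] (min_width=8, slack=10)

Answer: |lightbulb leaf    |
|salt childhood to |
|storm island who  |
|rain sleepy       |
|picture message   |
|soft river mineral|
|valley cat        |
|progress          |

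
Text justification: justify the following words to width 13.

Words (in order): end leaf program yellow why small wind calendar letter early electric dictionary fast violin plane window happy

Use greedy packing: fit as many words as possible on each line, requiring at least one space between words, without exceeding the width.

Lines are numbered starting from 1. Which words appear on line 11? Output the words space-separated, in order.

Answer: happy

Derivation:
Line 1: ['end', 'leaf'] (min_width=8, slack=5)
Line 2: ['program'] (min_width=7, slack=6)
Line 3: ['yellow', 'why'] (min_width=10, slack=3)
Line 4: ['small', 'wind'] (min_width=10, slack=3)
Line 5: ['calendar'] (min_width=8, slack=5)
Line 6: ['letter', 'early'] (min_width=12, slack=1)
Line 7: ['electric'] (min_width=8, slack=5)
Line 8: ['dictionary'] (min_width=10, slack=3)
Line 9: ['fast', 'violin'] (min_width=11, slack=2)
Line 10: ['plane', 'window'] (min_width=12, slack=1)
Line 11: ['happy'] (min_width=5, slack=8)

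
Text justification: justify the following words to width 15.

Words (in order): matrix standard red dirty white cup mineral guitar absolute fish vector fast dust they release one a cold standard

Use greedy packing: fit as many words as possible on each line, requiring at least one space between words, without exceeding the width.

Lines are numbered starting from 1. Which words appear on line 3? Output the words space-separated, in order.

Answer: cup mineral

Derivation:
Line 1: ['matrix', 'standard'] (min_width=15, slack=0)
Line 2: ['red', 'dirty', 'white'] (min_width=15, slack=0)
Line 3: ['cup', 'mineral'] (min_width=11, slack=4)
Line 4: ['guitar', 'absolute'] (min_width=15, slack=0)
Line 5: ['fish', 'vector'] (min_width=11, slack=4)
Line 6: ['fast', 'dust', 'they'] (min_width=14, slack=1)
Line 7: ['release', 'one', 'a'] (min_width=13, slack=2)
Line 8: ['cold', 'standard'] (min_width=13, slack=2)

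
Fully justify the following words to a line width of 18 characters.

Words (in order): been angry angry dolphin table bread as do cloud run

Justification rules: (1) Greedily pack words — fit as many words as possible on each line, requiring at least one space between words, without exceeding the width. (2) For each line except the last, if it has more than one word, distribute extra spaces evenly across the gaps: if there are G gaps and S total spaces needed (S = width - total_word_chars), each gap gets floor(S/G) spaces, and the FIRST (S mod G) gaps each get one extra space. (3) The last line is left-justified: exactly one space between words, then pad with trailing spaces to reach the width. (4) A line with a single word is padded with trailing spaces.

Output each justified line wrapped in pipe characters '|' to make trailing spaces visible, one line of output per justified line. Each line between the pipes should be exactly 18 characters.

Line 1: ['been', 'angry', 'angry'] (min_width=16, slack=2)
Line 2: ['dolphin', 'table'] (min_width=13, slack=5)
Line 3: ['bread', 'as', 'do', 'cloud'] (min_width=17, slack=1)
Line 4: ['run'] (min_width=3, slack=15)

Answer: |been  angry  angry|
|dolphin      table|
|bread  as do cloud|
|run               |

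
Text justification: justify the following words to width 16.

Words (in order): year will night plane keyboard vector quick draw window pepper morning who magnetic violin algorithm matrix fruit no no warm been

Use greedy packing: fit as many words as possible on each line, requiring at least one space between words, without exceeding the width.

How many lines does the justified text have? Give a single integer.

Line 1: ['year', 'will', 'night'] (min_width=15, slack=1)
Line 2: ['plane', 'keyboard'] (min_width=14, slack=2)
Line 3: ['vector', 'quick'] (min_width=12, slack=4)
Line 4: ['draw', 'window'] (min_width=11, slack=5)
Line 5: ['pepper', 'morning'] (min_width=14, slack=2)
Line 6: ['who', 'magnetic'] (min_width=12, slack=4)
Line 7: ['violin', 'algorithm'] (min_width=16, slack=0)
Line 8: ['matrix', 'fruit', 'no'] (min_width=15, slack=1)
Line 9: ['no', 'warm', 'been'] (min_width=12, slack=4)
Total lines: 9

Answer: 9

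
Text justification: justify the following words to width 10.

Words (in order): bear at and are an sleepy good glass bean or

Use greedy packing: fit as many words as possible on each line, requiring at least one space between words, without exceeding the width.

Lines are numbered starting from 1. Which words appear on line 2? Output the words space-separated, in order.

Answer: and are an

Derivation:
Line 1: ['bear', 'at'] (min_width=7, slack=3)
Line 2: ['and', 'are', 'an'] (min_width=10, slack=0)
Line 3: ['sleepy'] (min_width=6, slack=4)
Line 4: ['good', 'glass'] (min_width=10, slack=0)
Line 5: ['bean', 'or'] (min_width=7, slack=3)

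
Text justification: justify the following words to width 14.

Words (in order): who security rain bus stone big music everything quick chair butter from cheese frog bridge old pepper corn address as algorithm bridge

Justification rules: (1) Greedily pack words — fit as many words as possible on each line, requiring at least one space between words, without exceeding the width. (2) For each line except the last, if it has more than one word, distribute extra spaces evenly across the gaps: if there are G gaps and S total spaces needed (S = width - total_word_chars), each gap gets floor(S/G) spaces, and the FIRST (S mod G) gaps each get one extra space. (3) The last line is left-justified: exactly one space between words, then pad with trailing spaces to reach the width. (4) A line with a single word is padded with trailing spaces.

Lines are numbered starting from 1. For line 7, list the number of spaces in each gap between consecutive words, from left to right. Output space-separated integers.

Answer: 4

Derivation:
Line 1: ['who', 'security'] (min_width=12, slack=2)
Line 2: ['rain', 'bus', 'stone'] (min_width=14, slack=0)
Line 3: ['big', 'music'] (min_width=9, slack=5)
Line 4: ['everything'] (min_width=10, slack=4)
Line 5: ['quick', 'chair'] (min_width=11, slack=3)
Line 6: ['butter', 'from'] (min_width=11, slack=3)
Line 7: ['cheese', 'frog'] (min_width=11, slack=3)
Line 8: ['bridge', 'old'] (min_width=10, slack=4)
Line 9: ['pepper', 'corn'] (min_width=11, slack=3)
Line 10: ['address', 'as'] (min_width=10, slack=4)
Line 11: ['algorithm'] (min_width=9, slack=5)
Line 12: ['bridge'] (min_width=6, slack=8)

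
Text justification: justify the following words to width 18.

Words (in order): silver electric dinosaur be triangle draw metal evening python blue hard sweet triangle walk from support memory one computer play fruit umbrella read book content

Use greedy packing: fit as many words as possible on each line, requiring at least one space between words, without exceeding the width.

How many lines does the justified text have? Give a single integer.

Answer: 11

Derivation:
Line 1: ['silver', 'electric'] (min_width=15, slack=3)
Line 2: ['dinosaur', 'be'] (min_width=11, slack=7)
Line 3: ['triangle', 'draw'] (min_width=13, slack=5)
Line 4: ['metal', 'evening'] (min_width=13, slack=5)
Line 5: ['python', 'blue', 'hard'] (min_width=16, slack=2)
Line 6: ['sweet', 'triangle'] (min_width=14, slack=4)
Line 7: ['walk', 'from', 'support'] (min_width=17, slack=1)
Line 8: ['memory', 'one'] (min_width=10, slack=8)
Line 9: ['computer', 'play'] (min_width=13, slack=5)
Line 10: ['fruit', 'umbrella'] (min_width=14, slack=4)
Line 11: ['read', 'book', 'content'] (min_width=17, slack=1)
Total lines: 11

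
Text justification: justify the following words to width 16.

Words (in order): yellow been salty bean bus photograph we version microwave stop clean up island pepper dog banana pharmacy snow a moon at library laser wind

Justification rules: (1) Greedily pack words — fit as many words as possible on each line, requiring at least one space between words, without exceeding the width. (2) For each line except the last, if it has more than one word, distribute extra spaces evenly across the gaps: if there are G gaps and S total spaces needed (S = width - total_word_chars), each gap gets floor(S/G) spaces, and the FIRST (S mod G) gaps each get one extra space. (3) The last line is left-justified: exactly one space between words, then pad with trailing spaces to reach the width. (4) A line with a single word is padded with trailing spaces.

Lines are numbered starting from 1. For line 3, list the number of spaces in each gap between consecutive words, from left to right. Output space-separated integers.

Line 1: ['yellow', 'been'] (min_width=11, slack=5)
Line 2: ['salty', 'bean', 'bus'] (min_width=14, slack=2)
Line 3: ['photograph', 'we'] (min_width=13, slack=3)
Line 4: ['version'] (min_width=7, slack=9)
Line 5: ['microwave', 'stop'] (min_width=14, slack=2)
Line 6: ['clean', 'up', 'island'] (min_width=15, slack=1)
Line 7: ['pepper', 'dog'] (min_width=10, slack=6)
Line 8: ['banana', 'pharmacy'] (min_width=15, slack=1)
Line 9: ['snow', 'a', 'moon', 'at'] (min_width=14, slack=2)
Line 10: ['library', 'laser'] (min_width=13, slack=3)
Line 11: ['wind'] (min_width=4, slack=12)

Answer: 4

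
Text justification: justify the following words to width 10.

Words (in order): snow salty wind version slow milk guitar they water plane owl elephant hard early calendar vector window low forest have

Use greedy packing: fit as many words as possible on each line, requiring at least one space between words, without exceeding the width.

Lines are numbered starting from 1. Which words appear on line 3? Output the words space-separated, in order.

Line 1: ['snow', 'salty'] (min_width=10, slack=0)
Line 2: ['wind'] (min_width=4, slack=6)
Line 3: ['version'] (min_width=7, slack=3)
Line 4: ['slow', 'milk'] (min_width=9, slack=1)
Line 5: ['guitar'] (min_width=6, slack=4)
Line 6: ['they', 'water'] (min_width=10, slack=0)
Line 7: ['plane', 'owl'] (min_width=9, slack=1)
Line 8: ['elephant'] (min_width=8, slack=2)
Line 9: ['hard', 'early'] (min_width=10, slack=0)
Line 10: ['calendar'] (min_width=8, slack=2)
Line 11: ['vector'] (min_width=6, slack=4)
Line 12: ['window', 'low'] (min_width=10, slack=0)
Line 13: ['forest'] (min_width=6, slack=4)
Line 14: ['have'] (min_width=4, slack=6)

Answer: version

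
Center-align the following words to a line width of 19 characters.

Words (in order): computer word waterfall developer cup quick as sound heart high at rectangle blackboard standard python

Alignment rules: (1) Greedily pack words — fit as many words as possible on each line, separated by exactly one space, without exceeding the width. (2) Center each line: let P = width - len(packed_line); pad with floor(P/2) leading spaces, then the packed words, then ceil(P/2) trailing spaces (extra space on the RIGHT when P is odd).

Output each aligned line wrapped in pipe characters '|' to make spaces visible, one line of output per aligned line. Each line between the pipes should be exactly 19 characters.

Answer: |   computer word   |
|waterfall developer|
|cup quick as sound |
|   heart high at   |
|     rectangle     |
|blackboard standard|
|      python       |

Derivation:
Line 1: ['computer', 'word'] (min_width=13, slack=6)
Line 2: ['waterfall', 'developer'] (min_width=19, slack=0)
Line 3: ['cup', 'quick', 'as', 'sound'] (min_width=18, slack=1)
Line 4: ['heart', 'high', 'at'] (min_width=13, slack=6)
Line 5: ['rectangle'] (min_width=9, slack=10)
Line 6: ['blackboard', 'standard'] (min_width=19, slack=0)
Line 7: ['python'] (min_width=6, slack=13)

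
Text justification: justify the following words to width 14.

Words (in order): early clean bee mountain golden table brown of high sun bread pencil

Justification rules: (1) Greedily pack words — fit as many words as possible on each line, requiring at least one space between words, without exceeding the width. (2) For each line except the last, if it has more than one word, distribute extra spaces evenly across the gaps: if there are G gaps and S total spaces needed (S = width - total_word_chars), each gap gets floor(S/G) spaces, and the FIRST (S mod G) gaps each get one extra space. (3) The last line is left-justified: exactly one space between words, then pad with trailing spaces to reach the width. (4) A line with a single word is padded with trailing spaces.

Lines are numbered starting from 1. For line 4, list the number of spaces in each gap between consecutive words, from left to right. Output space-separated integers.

Answer: 2 1

Derivation:
Line 1: ['early', 'clean'] (min_width=11, slack=3)
Line 2: ['bee', 'mountain'] (min_width=12, slack=2)
Line 3: ['golden', 'table'] (min_width=12, slack=2)
Line 4: ['brown', 'of', 'high'] (min_width=13, slack=1)
Line 5: ['sun', 'bread'] (min_width=9, slack=5)
Line 6: ['pencil'] (min_width=6, slack=8)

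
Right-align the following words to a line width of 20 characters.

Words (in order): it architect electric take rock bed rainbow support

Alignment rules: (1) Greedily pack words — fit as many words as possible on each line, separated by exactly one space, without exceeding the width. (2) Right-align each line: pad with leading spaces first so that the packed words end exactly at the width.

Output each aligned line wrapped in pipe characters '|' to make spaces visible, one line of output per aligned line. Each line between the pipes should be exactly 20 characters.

Answer: |        it architect|
|  electric take rock|
| bed rainbow support|

Derivation:
Line 1: ['it', 'architect'] (min_width=12, slack=8)
Line 2: ['electric', 'take', 'rock'] (min_width=18, slack=2)
Line 3: ['bed', 'rainbow', 'support'] (min_width=19, slack=1)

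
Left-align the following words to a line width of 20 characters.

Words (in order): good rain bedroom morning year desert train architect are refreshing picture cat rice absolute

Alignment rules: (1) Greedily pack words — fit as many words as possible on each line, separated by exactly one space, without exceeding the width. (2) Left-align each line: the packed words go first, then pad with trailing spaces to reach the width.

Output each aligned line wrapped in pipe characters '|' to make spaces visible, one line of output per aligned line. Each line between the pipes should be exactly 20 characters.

Line 1: ['good', 'rain', 'bedroom'] (min_width=17, slack=3)
Line 2: ['morning', 'year', 'desert'] (min_width=19, slack=1)
Line 3: ['train', 'architect', 'are'] (min_width=19, slack=1)
Line 4: ['refreshing', 'picture'] (min_width=18, slack=2)
Line 5: ['cat', 'rice', 'absolute'] (min_width=17, slack=3)

Answer: |good rain bedroom   |
|morning year desert |
|train architect are |
|refreshing picture  |
|cat rice absolute   |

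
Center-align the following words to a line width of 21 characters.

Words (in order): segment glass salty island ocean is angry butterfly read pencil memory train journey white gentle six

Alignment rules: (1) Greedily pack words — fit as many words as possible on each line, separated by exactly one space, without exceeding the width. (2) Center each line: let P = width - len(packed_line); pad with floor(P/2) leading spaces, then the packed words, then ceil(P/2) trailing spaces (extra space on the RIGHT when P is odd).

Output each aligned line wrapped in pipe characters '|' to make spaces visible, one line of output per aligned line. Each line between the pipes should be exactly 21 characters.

Line 1: ['segment', 'glass', 'salty'] (min_width=19, slack=2)
Line 2: ['island', 'ocean', 'is', 'angry'] (min_width=21, slack=0)
Line 3: ['butterfly', 'read', 'pencil'] (min_width=21, slack=0)
Line 4: ['memory', 'train', 'journey'] (min_width=20, slack=1)
Line 5: ['white', 'gentle', 'six'] (min_width=16, slack=5)

Answer: | segment glass salty |
|island ocean is angry|
|butterfly read pencil|
|memory train journey |
|  white gentle six   |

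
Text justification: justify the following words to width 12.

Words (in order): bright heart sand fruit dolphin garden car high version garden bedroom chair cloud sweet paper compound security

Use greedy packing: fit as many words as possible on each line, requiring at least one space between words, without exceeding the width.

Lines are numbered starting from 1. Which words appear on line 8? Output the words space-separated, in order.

Answer: chair cloud

Derivation:
Line 1: ['bright', 'heart'] (min_width=12, slack=0)
Line 2: ['sand', 'fruit'] (min_width=10, slack=2)
Line 3: ['dolphin'] (min_width=7, slack=5)
Line 4: ['garden', 'car'] (min_width=10, slack=2)
Line 5: ['high', 'version'] (min_width=12, slack=0)
Line 6: ['garden'] (min_width=6, slack=6)
Line 7: ['bedroom'] (min_width=7, slack=5)
Line 8: ['chair', 'cloud'] (min_width=11, slack=1)
Line 9: ['sweet', 'paper'] (min_width=11, slack=1)
Line 10: ['compound'] (min_width=8, slack=4)
Line 11: ['security'] (min_width=8, slack=4)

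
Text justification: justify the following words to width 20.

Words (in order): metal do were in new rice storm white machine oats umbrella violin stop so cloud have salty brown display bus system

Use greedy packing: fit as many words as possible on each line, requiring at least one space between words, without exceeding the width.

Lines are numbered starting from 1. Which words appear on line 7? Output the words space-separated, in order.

Line 1: ['metal', 'do', 'were', 'in', 'new'] (min_width=20, slack=0)
Line 2: ['rice', 'storm', 'white'] (min_width=16, slack=4)
Line 3: ['machine', 'oats'] (min_width=12, slack=8)
Line 4: ['umbrella', 'violin', 'stop'] (min_width=20, slack=0)
Line 5: ['so', 'cloud', 'have', 'salty'] (min_width=19, slack=1)
Line 6: ['brown', 'display', 'bus'] (min_width=17, slack=3)
Line 7: ['system'] (min_width=6, slack=14)

Answer: system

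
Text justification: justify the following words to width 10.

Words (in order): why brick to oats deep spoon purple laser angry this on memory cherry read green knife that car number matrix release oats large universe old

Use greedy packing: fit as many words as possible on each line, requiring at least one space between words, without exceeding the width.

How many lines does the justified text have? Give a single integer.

Answer: 16

Derivation:
Line 1: ['why', 'brick'] (min_width=9, slack=1)
Line 2: ['to', 'oats'] (min_width=7, slack=3)
Line 3: ['deep', 'spoon'] (min_width=10, slack=0)
Line 4: ['purple'] (min_width=6, slack=4)
Line 5: ['laser'] (min_width=5, slack=5)
Line 6: ['angry', 'this'] (min_width=10, slack=0)
Line 7: ['on', 'memory'] (min_width=9, slack=1)
Line 8: ['cherry'] (min_width=6, slack=4)
Line 9: ['read', 'green'] (min_width=10, slack=0)
Line 10: ['knife', 'that'] (min_width=10, slack=0)
Line 11: ['car', 'number'] (min_width=10, slack=0)
Line 12: ['matrix'] (min_width=6, slack=4)
Line 13: ['release'] (min_width=7, slack=3)
Line 14: ['oats', 'large'] (min_width=10, slack=0)
Line 15: ['universe'] (min_width=8, slack=2)
Line 16: ['old'] (min_width=3, slack=7)
Total lines: 16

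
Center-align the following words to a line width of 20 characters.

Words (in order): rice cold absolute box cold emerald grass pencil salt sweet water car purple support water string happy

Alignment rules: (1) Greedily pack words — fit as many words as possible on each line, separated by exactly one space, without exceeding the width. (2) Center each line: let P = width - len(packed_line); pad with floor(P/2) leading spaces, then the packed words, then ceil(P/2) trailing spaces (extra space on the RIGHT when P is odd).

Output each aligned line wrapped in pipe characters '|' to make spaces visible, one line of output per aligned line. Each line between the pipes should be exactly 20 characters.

Answer: | rice cold absolute |
|  box cold emerald  |
| grass pencil salt  |
|  sweet water car   |
|purple support water|
|    string happy    |

Derivation:
Line 1: ['rice', 'cold', 'absolute'] (min_width=18, slack=2)
Line 2: ['box', 'cold', 'emerald'] (min_width=16, slack=4)
Line 3: ['grass', 'pencil', 'salt'] (min_width=17, slack=3)
Line 4: ['sweet', 'water', 'car'] (min_width=15, slack=5)
Line 5: ['purple', 'support', 'water'] (min_width=20, slack=0)
Line 6: ['string', 'happy'] (min_width=12, slack=8)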